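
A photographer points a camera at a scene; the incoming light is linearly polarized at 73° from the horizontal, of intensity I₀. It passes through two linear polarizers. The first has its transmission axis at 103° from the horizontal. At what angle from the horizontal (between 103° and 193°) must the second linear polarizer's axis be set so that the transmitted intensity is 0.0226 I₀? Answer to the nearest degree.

θ ≈ 183°

By Malus's law, I₁ = I₀ cos²(103° − 73°) = I₀ cos²(30°) = 0.75 I₀.
Need I₂/I₀ = 0.0226, so cos²(θ − 103°) = 0.0226 / 0.75 = 0.03013.
θ − 103° = arccos(√0.03013) = 80.0°, giving θ ≈ 103 + 80.0 = 183.0°.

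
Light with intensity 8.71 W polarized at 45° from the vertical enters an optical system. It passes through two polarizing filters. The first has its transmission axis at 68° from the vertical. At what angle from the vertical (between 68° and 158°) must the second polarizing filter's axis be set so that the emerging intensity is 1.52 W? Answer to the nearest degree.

By Malus's law, I₁ = I₀ cos²(68° − 45°) = I₀ cos²(23°) = 0.8473 I₀.
Target fraction: 1.52 / 8.71 W = 0.1745 of I₀.
Need I₂/I₀ = 0.1745, so cos²(θ − 68°) = 0.1745 / 0.8473 = 0.206.
θ − 68° = arccos(√0.206) = 63.0°, giving θ ≈ 68 + 63.0 = 131.0°.

θ ≈ 131°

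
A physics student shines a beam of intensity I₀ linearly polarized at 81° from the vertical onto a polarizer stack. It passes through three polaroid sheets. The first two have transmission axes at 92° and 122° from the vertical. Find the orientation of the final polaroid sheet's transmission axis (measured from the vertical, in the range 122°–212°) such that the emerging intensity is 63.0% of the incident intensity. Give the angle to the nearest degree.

θ ≈ 143°

By Malus's law, I₁ = I₀ cos²(92° − 81°) = I₀ cos²(11°) = 0.9636 I₀.
I₂ = I₁ cos²(122° − 92°) = 0.9636 I₀ · cos²(30°) = 0.7227 I₀.
Need I₃/I₀ = 0.63, so cos²(θ − 122°) = 0.63 / 0.7227 = 0.8717.
θ − 122° = arccos(√0.8717) = 21.0°, giving θ ≈ 122 + 21.0 = 143.0°.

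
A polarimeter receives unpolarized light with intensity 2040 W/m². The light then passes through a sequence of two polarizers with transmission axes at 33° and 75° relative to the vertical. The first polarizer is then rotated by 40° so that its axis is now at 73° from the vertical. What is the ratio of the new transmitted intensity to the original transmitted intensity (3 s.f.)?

I_new/I_old ≈ 1.81

Before rotation:
Unpolarized light through the first polarizer → I₁ = ½ I₀, now polarized at 33°.
I₂ = I₁ cos²(75° − 33°) = 0.5 I₀ · cos²(42°) = 0.2761 I₀.
After rotation:
Unpolarized light through the first polarizer → I₁ = ½ I₀, now polarized at 73°.
I₂ = I₁ cos²(75° − 73°) = 0.5 I₀ · cos²(2°) = 0.4994 I₀.
Ratio = 0.4994 / 0.2761 = 1.809.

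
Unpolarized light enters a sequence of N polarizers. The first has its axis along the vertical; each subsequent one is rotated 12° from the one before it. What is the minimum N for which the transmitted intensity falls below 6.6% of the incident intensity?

N = 47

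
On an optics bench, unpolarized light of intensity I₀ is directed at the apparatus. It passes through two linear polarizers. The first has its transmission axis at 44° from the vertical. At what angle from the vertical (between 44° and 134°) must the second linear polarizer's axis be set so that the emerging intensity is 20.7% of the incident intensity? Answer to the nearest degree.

Unpolarized light through the first polarizer → I₁ = ½ I₀, now polarized at 44°.
Need I₂/I₀ = 0.207, so cos²(θ − 44°) = 0.207 / 0.5 = 0.414.
θ − 44° = arccos(√0.414) = 50.0°, giving θ ≈ 44 + 50.0 = 94.0°.

θ ≈ 94°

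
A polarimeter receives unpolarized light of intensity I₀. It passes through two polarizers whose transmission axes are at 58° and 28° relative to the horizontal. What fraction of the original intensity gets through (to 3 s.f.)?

≈ 0.375 I₀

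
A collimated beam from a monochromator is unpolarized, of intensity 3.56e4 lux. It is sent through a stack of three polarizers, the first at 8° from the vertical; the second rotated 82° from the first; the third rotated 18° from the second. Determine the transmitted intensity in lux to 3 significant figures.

I ≈ 312 lux

Unpolarized light through the first polarizer → I₁ = 3.56e4 lux/2 = 1.78e+04 lux, polarized at 8°.
I₂ = I₁ · cos²(82°) = 1.78e+04 · 0.01937 = 344.8 lux.
I₃ = I₂ · cos²(18°) = 344.8 · 0.9045 = 311.8 lux.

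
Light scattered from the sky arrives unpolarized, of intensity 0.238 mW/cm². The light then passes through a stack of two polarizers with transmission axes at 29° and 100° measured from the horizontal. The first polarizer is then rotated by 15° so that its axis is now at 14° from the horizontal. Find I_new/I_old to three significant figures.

I_new/I_old ≈ 0.0459

Before rotation:
Unpolarized light through the first polarizer → I₁ = ½ I₀, now polarized at 29°.
I₂ = I₁ cos²(100° − 29°) = 0.5 I₀ · cos²(71°) = 0.053 I₀.
After rotation:
Unpolarized light through the first polarizer → I₁ = ½ I₀, now polarized at 14°.
I₂ = I₁ cos²(100° − 14°) = 0.5 I₀ · cos²(86°) = 0.002433 I₀.
Ratio = 0.002433 / 0.053 = 0.04591.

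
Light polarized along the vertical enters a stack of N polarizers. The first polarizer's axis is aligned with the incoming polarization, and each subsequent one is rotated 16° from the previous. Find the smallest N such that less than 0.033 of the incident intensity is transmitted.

N = 45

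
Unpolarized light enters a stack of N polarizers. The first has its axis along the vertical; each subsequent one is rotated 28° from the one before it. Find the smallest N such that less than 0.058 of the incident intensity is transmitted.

First polarizer halves the unpolarized light: factor 1/2.
Each further stage multiplies by cos²(28°) = 0.7796.
After N polarizers: T = 0.5·0.7796^(N−1). Require T < 0.058 ⇒ N−1 > ln(0.058/0.5)/ln(0.7796) = 8.65, so N−1 ≥ 9 and N = 10.
Check: N=10 gives T = 0.05319 < 0.058; N=9 gives T = 0.06822.

N = 10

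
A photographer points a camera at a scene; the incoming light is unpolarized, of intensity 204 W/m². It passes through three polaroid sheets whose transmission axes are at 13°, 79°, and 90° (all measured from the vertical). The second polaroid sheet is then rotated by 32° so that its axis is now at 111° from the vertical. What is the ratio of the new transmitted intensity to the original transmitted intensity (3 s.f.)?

I_new/I_old ≈ 0.106

Before rotation:
Unpolarized light through the first polarizer → I₁ = ½ I₀, now polarized at 13°.
I₂ = I₁ cos²(79° − 13°) = 0.5 I₀ · cos²(66°) = 0.08272 I₀.
I₃ = I₂ cos²(90° − 79°) = 0.08272 I₀ · cos²(11°) = 0.07971 I₀.
After rotation:
Unpolarized light through the first polarizer → I₁ = ½ I₀, now polarized at 13°.
Angle between axes 1 and 2: 82°. I₂ = 0.5 I₀ · cos²(82°) = 0.009685 I₀.
I₃ = I₂ cos²(90° − 111°) = 0.009685 I₀ · cos²(21°) = 0.008441 I₀.
Ratio = 0.008441 / 0.07971 = 0.1059.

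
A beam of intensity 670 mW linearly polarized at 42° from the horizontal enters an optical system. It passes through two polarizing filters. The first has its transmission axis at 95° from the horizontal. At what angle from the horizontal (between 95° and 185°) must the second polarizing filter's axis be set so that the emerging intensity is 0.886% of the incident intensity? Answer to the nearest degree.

θ ≈ 176°

I₁ = I₀ cos²(95° − 42°) = I₀ cos²(53°) = 0.3622 I₀.
Need I₂/I₀ = 0.00886, so cos²(θ − 95°) = 0.00886 / 0.3622 = 0.02446.
θ − 95° = arccos(√0.02446) = 81.0°, giving θ ≈ 95 + 81.0 = 176.0°.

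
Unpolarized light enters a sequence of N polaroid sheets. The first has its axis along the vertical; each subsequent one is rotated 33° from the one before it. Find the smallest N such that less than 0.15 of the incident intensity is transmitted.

First polarizer halves the unpolarized light: factor 1/2.
Each further stage multiplies by cos²(33°) = 0.7034.
After N polarizers: T = 0.5·0.7034^(N−1). Require T < 0.15 ⇒ N−1 > ln(0.15/0.5)/ln(0.7034) = 3.42, so N−1 ≥ 4 and N = 5.
Check: N=5 gives T = 0.1224 < 0.15; N=4 gives T = 0.174.

N = 5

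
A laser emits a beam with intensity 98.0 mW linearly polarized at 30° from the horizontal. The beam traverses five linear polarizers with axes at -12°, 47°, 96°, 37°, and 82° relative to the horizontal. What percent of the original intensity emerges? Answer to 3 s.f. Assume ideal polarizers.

By Malus's law, I₁ = 98.0 mW · cos²(42°) = 54.12 mW.
I₂ = I₁ · cos²(59°) = 54.12 · 0.2653 = 14.36 mW.
I₃ = I₂ · cos²(49°) = 14.36 · 0.4304 = 6.179 mW.
I₄ = I₃ · cos²(59°) = 6.179 · 0.2653 = 1.639 mW.
I₅ = I₄ · cos²(45°) = 1.639 · 0.5 = 0.8196 mW.
That is 0.8363% of the incident intensity.

≈ 0.836%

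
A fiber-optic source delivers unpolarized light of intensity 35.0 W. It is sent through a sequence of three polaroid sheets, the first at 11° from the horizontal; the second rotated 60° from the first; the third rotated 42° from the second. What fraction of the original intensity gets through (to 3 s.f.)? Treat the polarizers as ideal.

I/I₀ ≈ 0.0690

Unpolarized light through the first polarizer → I₁ = 35.0 W/2 = 17.5 W, polarized at 11°.
I₂ = I₁ · cos²(60°) = 17.5 · 0.25 = 4.375 W.
I₃ = I₂ · cos²(42°) = 4.375 · 0.5523 = 2.416 W.
Transmitted fraction = 0.06903.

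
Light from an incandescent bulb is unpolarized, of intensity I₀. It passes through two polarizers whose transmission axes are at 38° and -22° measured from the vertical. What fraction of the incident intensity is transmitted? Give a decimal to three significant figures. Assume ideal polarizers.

≈ 0.125 I₀

Unpolarized light through the first polarizer → I₁ = ½ I₀, now polarized at 38°.
I₂ = I₁ cos²(-22° − 38°) = 0.5 I₀ · cos²(60°) = 0.125 I₀.
Transmitted fraction = 0.125.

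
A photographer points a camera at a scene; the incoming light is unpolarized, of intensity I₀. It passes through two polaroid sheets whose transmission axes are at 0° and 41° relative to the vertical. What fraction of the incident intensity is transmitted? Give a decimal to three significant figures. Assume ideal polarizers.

Unpolarized light through the first polarizer → I₁ = ½ I₀, now polarized at 0°.
I₂ = I₁ cos²(41° − 0°) = 0.5 I₀ · cos²(41°) = 0.2848 I₀.
Transmitted fraction = 0.2848.

≈ 0.285 I₀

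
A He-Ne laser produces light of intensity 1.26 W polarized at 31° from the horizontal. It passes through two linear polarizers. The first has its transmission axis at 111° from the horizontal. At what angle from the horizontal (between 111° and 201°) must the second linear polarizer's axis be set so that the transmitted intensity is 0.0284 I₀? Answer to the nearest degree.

By Malus's law, I₁ = I₀ cos²(111° − 31°) = I₀ cos²(80°) = 0.03015 I₀.
Need I₂/I₀ = 0.0284, so cos²(θ − 111°) = 0.0284 / 0.03015 = 0.9418.
θ − 111° = arccos(√0.9418) = 14.0°, giving θ ≈ 111 + 14.0 = 125.0°.

θ ≈ 125°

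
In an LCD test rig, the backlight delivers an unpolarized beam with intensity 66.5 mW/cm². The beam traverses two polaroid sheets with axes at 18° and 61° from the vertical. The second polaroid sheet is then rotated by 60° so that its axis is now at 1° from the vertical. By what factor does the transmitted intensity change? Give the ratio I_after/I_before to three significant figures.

Before rotation:
Unpolarized light through the first polarizer → I₁ = ½ I₀, now polarized at 18°.
I₂ = I₁ cos²(61° − 18°) = 0.5 I₀ · cos²(43°) = 0.2674 I₀.
After rotation:
Unpolarized light through the first polarizer → I₁ = ½ I₀, now polarized at 18°.
I₂ = I₁ cos²(1° − 18°) = 0.5 I₀ · cos²(17°) = 0.4573 I₀.
Ratio = 0.4573 / 0.2674 = 1.71.

I_new/I_old ≈ 1.71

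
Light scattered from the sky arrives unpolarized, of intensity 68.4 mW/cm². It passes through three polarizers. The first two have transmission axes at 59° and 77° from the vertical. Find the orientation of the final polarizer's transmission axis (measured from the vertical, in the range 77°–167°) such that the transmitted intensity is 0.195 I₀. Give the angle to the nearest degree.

Unpolarized light through the first polarizer → I₁ = ½ I₀, now polarized at 59°.
I₂ = I₁ cos²(77° − 59°) = 0.5 I₀ · cos²(18°) = 0.4523 I₀.
Need I₃/I₀ = 0.195, so cos²(θ − 77°) = 0.195 / 0.4523 = 0.4312.
θ − 77° = arccos(√0.4312) = 49.0°, giving θ ≈ 77 + 49.0 = 126.0°.

θ ≈ 126°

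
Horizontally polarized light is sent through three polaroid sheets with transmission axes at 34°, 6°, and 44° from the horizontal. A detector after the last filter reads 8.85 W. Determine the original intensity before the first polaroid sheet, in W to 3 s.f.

I₀ ≈ 26.6 W

By Malus's law, I₁ = I₀ cos²(34° − 0°) = I₀ cos²(34°) = 0.6873 I₀.
I₂ = I₁ cos²(6° − 34°) = 0.6873 I₀ · cos²(28°) = 0.5358 I₀.
I₃ = I₂ cos²(44° − 6°) = 0.5358 I₀ · cos²(38°) = 0.3327 I₀.
So 8.85 W = 0.3327 I₀, giving I₀ = 8.85/0.3327 = 26.6 W.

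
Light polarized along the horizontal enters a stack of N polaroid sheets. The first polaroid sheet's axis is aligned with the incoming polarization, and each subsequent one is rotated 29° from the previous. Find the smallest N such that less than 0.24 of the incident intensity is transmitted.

N = 7

First polarizer is aligned with the polarization: full transmission.
Each further stage multiplies by cos²(29°) = 0.765.
After N polarizers: T = 0.765^(N−1). Require T < 0.24 ⇒ N−1 > ln(0.24)/ln(0.765) = 5.33, so N−1 ≥ 6 and N = 7.
Check: N=7 gives T = 0.2004 < 0.24; N=6 gives T = 0.2619.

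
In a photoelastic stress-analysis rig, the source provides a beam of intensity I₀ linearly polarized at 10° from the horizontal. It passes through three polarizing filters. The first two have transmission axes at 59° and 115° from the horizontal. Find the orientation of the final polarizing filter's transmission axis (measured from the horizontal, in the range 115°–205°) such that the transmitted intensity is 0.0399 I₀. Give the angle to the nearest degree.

θ ≈ 172°

I₁ = I₀ cos²(59° − 10°) = I₀ cos²(49°) = 0.4304 I₀.
I₂ = I₁ cos²(115° − 59°) = 0.4304 I₀ · cos²(56°) = 0.1346 I₀.
Need I₃/I₀ = 0.0399, so cos²(θ − 115°) = 0.0399 / 0.1346 = 0.2965.
θ − 115° = arccos(√0.2965) = 57.0°, giving θ ≈ 115 + 57.0 = 172.0°.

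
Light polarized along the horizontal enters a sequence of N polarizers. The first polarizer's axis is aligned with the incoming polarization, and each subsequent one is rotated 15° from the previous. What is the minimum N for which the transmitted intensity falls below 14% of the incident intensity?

N = 30

First polarizer is aligned with the polarization: full transmission.
Each further stage multiplies by cos²(15°) = 0.933.
After N polarizers: T = 0.933^(N−1). Require T < 0.14 ⇒ N−1 > ln(0.14)/ln(0.933) = 28.36, so N−1 ≥ 29 and N = 30.
Check: N=30 gives T = 0.1339 < 0.14; N=29 gives T = 0.1435.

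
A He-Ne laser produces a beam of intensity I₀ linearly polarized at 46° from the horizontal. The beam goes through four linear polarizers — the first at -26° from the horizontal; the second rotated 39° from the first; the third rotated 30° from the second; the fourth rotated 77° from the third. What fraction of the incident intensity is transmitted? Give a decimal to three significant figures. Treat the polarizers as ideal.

≈ 0.00219 I₀

By Malus's law, I₁ = I₀ cos²(-26° − 46°) = I₀ cos²(72°) = 0.09549 I₀.
I₂ = I₁ cos²(39°) = 0.09549 · 0.604 I₀ = 0.05767 I₀.
I₃ = I₂ cos²(30°) = 0.05767 · 0.75 I₀ = 0.04325 I₀.
I₄ = I₃ cos²(77°) = 0.04325 · 0.0506 I₀ = 0.002189 I₀.
Transmitted fraction = 0.002189.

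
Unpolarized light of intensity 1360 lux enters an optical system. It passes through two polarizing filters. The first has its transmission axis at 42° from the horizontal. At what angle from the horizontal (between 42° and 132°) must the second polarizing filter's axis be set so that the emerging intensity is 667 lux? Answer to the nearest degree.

θ ≈ 50°

Unpolarized light through the first polarizer → I₁ = ½ I₀, now polarized at 42°.
Target fraction: 667 / 1360 lux = 0.4904 of I₀.
Need I₂/I₀ = 0.4904, so cos²(θ − 42°) = 0.4904 / 0.5 = 0.9809.
θ − 42° = arccos(√0.9809) = 7.9°, giving θ ≈ 42 + 7.9 = 49.9°.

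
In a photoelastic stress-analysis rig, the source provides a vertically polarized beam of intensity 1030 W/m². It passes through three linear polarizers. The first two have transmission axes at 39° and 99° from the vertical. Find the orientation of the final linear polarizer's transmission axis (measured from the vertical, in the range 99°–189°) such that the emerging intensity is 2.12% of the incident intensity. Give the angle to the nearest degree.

By Malus's law, I₁ = I₀ cos²(39° − 0°) = I₀ cos²(39°) = 0.604 I₀.
I₂ = I₁ cos²(99° − 39°) = 0.604 I₀ · cos²(60°) = 0.151 I₀.
Need I₃/I₀ = 0.0212, so cos²(θ − 99°) = 0.0212 / 0.151 = 0.1404.
θ − 99° = arccos(√0.1404) = 68.0°, giving θ ≈ 99 + 68.0 = 167.0°.

θ ≈ 167°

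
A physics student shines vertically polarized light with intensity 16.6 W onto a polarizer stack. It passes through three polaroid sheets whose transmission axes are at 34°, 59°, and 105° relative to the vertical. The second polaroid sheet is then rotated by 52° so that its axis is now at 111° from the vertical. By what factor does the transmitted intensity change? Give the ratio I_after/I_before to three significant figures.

I_new/I_old ≈ 0.126

Before rotation:
I₁ = I₀ cos²(34° − 0°) = I₀ cos²(34°) = 0.6873 I₀.
I₂ = I₁ cos²(59° − 34°) = 0.6873 I₀ · cos²(25°) = 0.5645 I₀.
I₃ = I₂ cos²(105° − 59°) = 0.5645 I₀ · cos²(46°) = 0.2724 I₀.
After rotation:
I₁ = I₀ cos²(34° − 0°) = I₀ cos²(34°) = 0.6873 I₀.
I₂ = I₁ cos²(111° − 34°) = 0.6873 I₀ · cos²(77°) = 0.03478 I₀.
I₃ = I₂ cos²(105° − 111°) = 0.03478 I₀ · cos²(6°) = 0.0344 I₀.
Ratio = 0.0344 / 0.2724 = 0.1263.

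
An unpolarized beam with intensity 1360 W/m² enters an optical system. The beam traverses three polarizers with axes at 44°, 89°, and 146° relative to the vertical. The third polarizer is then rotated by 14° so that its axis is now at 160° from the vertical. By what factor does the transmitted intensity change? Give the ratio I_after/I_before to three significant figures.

I_new/I_old ≈ 0.357

Before rotation:
Unpolarized light through the first polarizer → I₁ = ½ I₀, now polarized at 44°.
I₂ = I₁ cos²(89° − 44°) = 0.5 I₀ · cos²(45°) = 0.25 I₀.
I₃ = I₂ cos²(146° − 89°) = 0.25 I₀ · cos²(57°) = 0.07416 I₀.
After rotation:
Unpolarized light through the first polarizer → I₁ = ½ I₀, now polarized at 44°.
I₂ = I₁ cos²(89° − 44°) = 0.5 I₀ · cos²(45°) = 0.25 I₀.
I₃ = I₂ cos²(160° − 89°) = 0.25 I₀ · cos²(71°) = 0.0265 I₀.
Ratio = 0.0265 / 0.07416 = 0.3573.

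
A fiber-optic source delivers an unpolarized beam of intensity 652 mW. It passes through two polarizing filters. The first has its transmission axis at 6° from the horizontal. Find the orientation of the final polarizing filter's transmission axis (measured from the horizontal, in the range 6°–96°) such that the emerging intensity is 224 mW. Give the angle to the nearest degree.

θ ≈ 40°

Unpolarized light through the first polarizer → I₁ = ½ I₀, now polarized at 6°.
Target fraction: 224 / 652 mW = 0.3436 of I₀.
Need I₂/I₀ = 0.3436, so cos²(θ − 6°) = 0.3436 / 0.5 = 0.6871.
θ − 6° = arccos(√0.6871) = 34.0°, giving θ ≈ 6 + 34.0 = 40.0°.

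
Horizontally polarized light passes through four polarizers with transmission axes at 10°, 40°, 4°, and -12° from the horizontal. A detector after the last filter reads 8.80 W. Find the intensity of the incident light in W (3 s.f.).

I₁ = I₀ cos²(10° − 0°) = I₀ cos²(10°) = 0.9698 I₀.
I₂ = I₁ cos²(40° − 10°) = 0.9698 I₀ · cos²(30°) = 0.7274 I₀.
I₃ = I₂ cos²(4° − 40°) = 0.7274 I₀ · cos²(36°) = 0.4761 I₀.
I₄ = I₃ cos²(-12° − 4°) = 0.4761 I₀ · cos²(16°) = 0.4399 I₀.
So 8.80 W = 0.4399 I₀, giving I₀ = 8.80/0.4399 = 20 W.

I₀ ≈ 20.0 W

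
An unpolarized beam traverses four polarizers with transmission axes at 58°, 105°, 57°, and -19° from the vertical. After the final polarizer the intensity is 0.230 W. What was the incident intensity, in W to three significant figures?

I₀ ≈ 37.7 W

Unpolarized light through the first polarizer → I₁ = ½ I₀, now polarized at 58°.
I₂ = I₁ cos²(105° − 58°) = 0.5 I₀ · cos²(47°) = 0.2326 I₀.
I₃ = I₂ cos²(57° − 105°) = 0.2326 I₀ · cos²(48°) = 0.1041 I₀.
I₄ = I₃ cos²(-19° − 57°) = 0.1041 I₀ · cos²(76°) = 0.006094 I₀.
So 0.230 W = 0.006094 I₀, giving I₀ = 0.230/0.006094 = 37.74 W.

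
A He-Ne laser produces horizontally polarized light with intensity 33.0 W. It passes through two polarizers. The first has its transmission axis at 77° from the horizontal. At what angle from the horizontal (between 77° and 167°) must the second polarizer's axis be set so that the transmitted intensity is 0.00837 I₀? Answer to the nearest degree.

θ ≈ 143°

By Malus's law, I₁ = I₀ cos²(77° − 0°) = I₀ cos²(77°) = 0.0506 I₀.
Need I₂/I₀ = 0.00837, so cos²(θ − 77°) = 0.00837 / 0.0506 = 0.1654.
θ − 77° = arccos(√0.1654) = 66.0°, giving θ ≈ 77 + 66.0 = 143.0°.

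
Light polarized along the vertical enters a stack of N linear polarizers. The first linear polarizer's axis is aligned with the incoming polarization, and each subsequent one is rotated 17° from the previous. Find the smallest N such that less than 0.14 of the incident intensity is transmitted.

First polarizer is aligned with the polarization: full transmission.
Each further stage multiplies by cos²(17°) = 0.9145.
After N polarizers: T = 0.9145^(N−1). Require T < 0.14 ⇒ N−1 > ln(0.14)/ln(0.9145) = 22.00, so N−1 ≥ 23 and N = 24.
Check: N=24 gives T = 0.1281 < 0.14; N=23 gives T = 0.14.

N = 24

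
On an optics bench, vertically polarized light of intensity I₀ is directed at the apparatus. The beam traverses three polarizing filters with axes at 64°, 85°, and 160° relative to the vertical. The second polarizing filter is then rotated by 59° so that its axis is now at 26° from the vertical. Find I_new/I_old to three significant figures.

Before rotation:
By Malus's law, I₁ = I₀ cos²(64° − 0°) = I₀ cos²(64°) = 0.1922 I₀.
I₂ = I₁ cos²(85° − 64°) = 0.1922 I₀ · cos²(21°) = 0.1675 I₀.
I₃ = I₂ cos²(160° − 85°) = 0.1675 I₀ · cos²(75°) = 0.01122 I₀.
After rotation:
I₁ = I₀ cos²(64° − 0°) = I₀ cos²(64°) = 0.1922 I₀.
I₂ = I₁ cos²(26° − 64°) = 0.1922 I₀ · cos²(38°) = 0.1193 I₀.
Angle between axes 2 and 3: 46°. I₃ = 0.1193 I₀ · cos²(46°) = 0.05758 I₀.
Ratio = 0.05758 / 0.01122 = 5.132.

I_new/I_old ≈ 5.13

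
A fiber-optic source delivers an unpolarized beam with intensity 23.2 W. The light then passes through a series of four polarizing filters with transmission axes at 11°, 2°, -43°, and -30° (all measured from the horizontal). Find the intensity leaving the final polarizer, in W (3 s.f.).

I ≈ 5.37 W

Unpolarized light through the first polarizer → I₁ = 23.2 W/2 = 11.6 W, polarized at 11°.
I₂ = I₁ · cos²(9°) = 11.6 · 0.9755 = 11.32 W.
I₃ = I₂ · cos²(45°) = 11.32 · 0.5 = 5.658 W.
I₄ = I₃ · cos²(13°) = 5.658 · 0.9494 = 5.372 W.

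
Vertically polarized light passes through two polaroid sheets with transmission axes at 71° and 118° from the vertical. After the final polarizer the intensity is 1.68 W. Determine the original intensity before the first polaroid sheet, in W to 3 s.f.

I₁ = I₀ cos²(71° − 0°) = I₀ cos²(71°) = 0.106 I₀.
I₂ = I₁ cos²(118° − 71°) = 0.106 I₀ · cos²(47°) = 0.0493 I₀.
So 1.68 W = 0.0493 I₀, giving I₀ = 1.68/0.0493 = 34.08 W.

I₀ ≈ 34.1 W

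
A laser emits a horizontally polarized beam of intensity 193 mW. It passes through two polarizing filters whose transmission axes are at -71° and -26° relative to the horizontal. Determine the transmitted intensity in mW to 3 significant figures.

I ≈ 10.2 mW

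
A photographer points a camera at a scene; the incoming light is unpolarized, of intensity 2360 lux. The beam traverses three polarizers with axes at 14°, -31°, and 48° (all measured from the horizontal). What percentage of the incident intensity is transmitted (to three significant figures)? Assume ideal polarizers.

≈ 0.910%

Unpolarized light through the first polarizer → I₁ = 2360 lux/2 = 1180 lux, polarized at 14°.
I₂ = I₁ · cos²(45°) = 1180 · 0.5 = 590 lux.
I₃ = I₂ · cos²(79°) = 590 · 0.03641 = 21.48 lux.
That is 0.9102% of the incident intensity.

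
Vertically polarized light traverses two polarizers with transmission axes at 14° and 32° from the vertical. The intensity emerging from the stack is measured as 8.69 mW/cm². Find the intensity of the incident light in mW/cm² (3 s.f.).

I₀ ≈ 10.2 mW/cm²

By Malus's law, I₁ = I₀ cos²(14° − 0°) = I₀ cos²(14°) = 0.9415 I₀.
I₂ = I₁ cos²(32° − 14°) = 0.9415 I₀ · cos²(18°) = 0.8516 I₀.
So 8.69 mW/cm² = 0.8516 I₀, giving I₀ = 8.69/0.8516 = 10.2 mW/cm².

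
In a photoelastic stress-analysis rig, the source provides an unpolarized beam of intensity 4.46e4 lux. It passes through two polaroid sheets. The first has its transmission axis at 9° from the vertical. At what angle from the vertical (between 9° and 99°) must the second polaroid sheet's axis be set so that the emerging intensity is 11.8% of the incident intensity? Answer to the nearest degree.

θ ≈ 70°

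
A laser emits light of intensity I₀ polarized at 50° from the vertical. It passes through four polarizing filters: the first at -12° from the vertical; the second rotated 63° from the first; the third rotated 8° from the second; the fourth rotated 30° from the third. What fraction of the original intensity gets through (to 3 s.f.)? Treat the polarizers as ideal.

I₁ = I₀ cos²(-12° − 50°) = I₀ cos²(62°) = 0.2204 I₀.
I₂ = I₁ cos²(63°) = 0.2204 · 0.2061 I₀ = 0.04543 I₀.
I₃ = I₂ cos²(8°) = 0.04543 · 0.9806 I₀ = 0.04455 I₀.
I₄ = I₃ cos²(30°) = 0.04455 · 0.75 I₀ = 0.03341 I₀.
Transmitted fraction = 0.03341.

≈ 0.0334 I₀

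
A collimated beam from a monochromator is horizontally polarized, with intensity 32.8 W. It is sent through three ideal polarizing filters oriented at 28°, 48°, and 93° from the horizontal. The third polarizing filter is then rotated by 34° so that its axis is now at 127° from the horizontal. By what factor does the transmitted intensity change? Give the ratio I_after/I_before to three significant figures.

Before rotation:
I₁ = I₀ cos²(28° − 0°) = I₀ cos²(28°) = 0.7796 I₀.
I₂ = I₁ cos²(48° − 28°) = 0.7796 I₀ · cos²(20°) = 0.6884 I₀.
I₃ = I₂ cos²(93° − 48°) = 0.6884 I₀ · cos²(45°) = 0.3442 I₀.
After rotation:
I₁ = I₀ cos²(28° − 0°) = I₀ cos²(28°) = 0.7796 I₀.
I₂ = I₁ cos²(48° − 28°) = 0.7796 I₀ · cos²(20°) = 0.6884 I₀.
I₃ = I₂ cos²(127° − 48°) = 0.6884 I₀ · cos²(79°) = 0.02506 I₀.
Ratio = 0.02506 / 0.3442 = 0.07282.

I_new/I_old ≈ 0.0728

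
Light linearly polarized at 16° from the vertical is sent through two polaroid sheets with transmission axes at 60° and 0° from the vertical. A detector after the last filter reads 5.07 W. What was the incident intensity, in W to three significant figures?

By Malus's law, I₁ = I₀ cos²(60° − 16°) = I₀ cos²(44°) = 0.5174 I₀.
I₂ = I₁ cos²(0° − 60°) = 0.5174 I₀ · cos²(60°) = 0.1294 I₀.
So 5.07 W = 0.1294 I₀, giving I₀ = 5.07/0.1294 = 39.19 W.

I₀ ≈ 39.2 W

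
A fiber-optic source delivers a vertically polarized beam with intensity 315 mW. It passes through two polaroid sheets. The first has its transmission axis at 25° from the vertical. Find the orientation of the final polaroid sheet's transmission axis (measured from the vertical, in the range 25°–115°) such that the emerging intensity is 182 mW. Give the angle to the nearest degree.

By Malus's law, I₁ = I₀ cos²(25° − 0°) = I₀ cos²(25°) = 0.8214 I₀.
Target fraction: 182 / 315 mW = 0.5778 of I₀.
Need I₂/I₀ = 0.5778, so cos²(θ − 25°) = 0.5778 / 0.8214 = 0.7034.
θ − 25° = arccos(√0.7034) = 33.0°, giving θ ≈ 25 + 33.0 = 58.0°.

θ ≈ 58°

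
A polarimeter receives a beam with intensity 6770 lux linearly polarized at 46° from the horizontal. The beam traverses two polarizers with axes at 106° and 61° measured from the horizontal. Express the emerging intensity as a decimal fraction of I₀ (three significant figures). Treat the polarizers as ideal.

I/I₀ ≈ 0.125

I₁ = 6770 lux · cos²(60°) = 1693 lux.
I₂ = I₁ · cos²(45°) = 1693 · 0.5 = 846.3 lux.
Transmitted fraction = 0.125.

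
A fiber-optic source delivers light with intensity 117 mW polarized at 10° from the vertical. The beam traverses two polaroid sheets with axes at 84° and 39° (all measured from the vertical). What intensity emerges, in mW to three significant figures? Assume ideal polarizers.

I ≈ 4.44 mW

I₁ = 117 mW · cos²(74°) = 8.889 mW.
I₂ = I₁ · cos²(45°) = 8.889 · 0.5 = 4.445 mW.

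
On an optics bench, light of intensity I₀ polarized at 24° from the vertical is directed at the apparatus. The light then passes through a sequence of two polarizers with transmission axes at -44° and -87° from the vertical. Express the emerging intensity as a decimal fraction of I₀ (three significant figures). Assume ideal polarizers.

I₁ = I₀ cos²(-44° − 24°) = I₀ cos²(68°) = 0.1403 I₀.
I₂ = I₁ cos²(-87° + 44°) = 0.1403 I₀ · cos²(43°) = 0.07506 I₀.
Transmitted fraction = 0.07506.

≈ 0.0751 I₀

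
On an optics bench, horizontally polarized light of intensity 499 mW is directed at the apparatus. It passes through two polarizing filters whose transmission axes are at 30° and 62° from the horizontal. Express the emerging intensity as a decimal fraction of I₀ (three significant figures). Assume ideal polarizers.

I₁ = 499 mW · cos²(30°) = 374.3 mW.
I₂ = I₁ · cos²(32°) = 374.3 · 0.7192 = 269.2 mW.
Transmitted fraction = 0.5394.

I/I₀ ≈ 0.539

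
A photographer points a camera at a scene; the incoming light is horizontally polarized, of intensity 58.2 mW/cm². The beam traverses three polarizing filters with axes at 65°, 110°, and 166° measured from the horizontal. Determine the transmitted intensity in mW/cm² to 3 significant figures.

I ≈ 1.63 mW/cm²

I₁ = 58.2 mW/cm² · cos²(65°) = 10.39 mW/cm².
I₂ = I₁ · cos²(45°) = 10.39 · 0.5 = 5.197 mW/cm².
I₃ = I₂ · cos²(56°) = 5.197 · 0.3127 = 1.625 mW/cm².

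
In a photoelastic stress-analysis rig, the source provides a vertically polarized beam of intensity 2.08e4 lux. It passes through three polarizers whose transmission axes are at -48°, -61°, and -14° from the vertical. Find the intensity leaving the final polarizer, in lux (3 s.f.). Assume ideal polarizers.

I ≈ 4110 lux

I₁ = 2.08e4 lux · cos²(48°) = 9313 lux.
I₂ = I₁ · cos²(13°) = 9313 · 0.9494 = 8842 lux.
I₃ = I₂ · cos²(47°) = 8842 · 0.4651 = 4112 lux.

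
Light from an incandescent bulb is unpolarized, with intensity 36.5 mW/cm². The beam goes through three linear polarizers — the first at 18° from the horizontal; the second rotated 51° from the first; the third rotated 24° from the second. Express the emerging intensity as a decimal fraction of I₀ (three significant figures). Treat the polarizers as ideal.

Unpolarized light through the first polarizer → I₁ = 36.5 mW/cm²/2 = 18.25 mW/cm², polarized at 18°.
I₂ = I₁ · cos²(51°) = 18.25 · 0.396 = 7.228 mW/cm².
I₃ = I₂ · cos²(24°) = 7.228 · 0.8346 = 6.032 mW/cm².
Transmitted fraction = 0.1653.

I/I₀ ≈ 0.165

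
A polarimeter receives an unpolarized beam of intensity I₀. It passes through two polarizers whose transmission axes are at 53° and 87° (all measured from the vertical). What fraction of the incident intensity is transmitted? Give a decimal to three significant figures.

Unpolarized light through the first polarizer → I₁ = ½ I₀, now polarized at 53°.
I₂ = I₁ cos²(87° − 53°) = 0.5 I₀ · cos²(34°) = 0.3437 I₀.
Transmitted fraction = 0.3437.

≈ 0.344 I₀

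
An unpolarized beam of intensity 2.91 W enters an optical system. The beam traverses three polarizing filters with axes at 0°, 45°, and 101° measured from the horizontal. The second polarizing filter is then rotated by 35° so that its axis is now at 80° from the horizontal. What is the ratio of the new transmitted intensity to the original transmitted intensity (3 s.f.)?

Before rotation:
Unpolarized light through the first polarizer → I₁ = ½ I₀, now polarized at 0°.
I₂ = I₁ cos²(45° − 0°) = 0.5 I₀ · cos²(45°) = 0.25 I₀.
I₃ = I₂ cos²(101° − 45°) = 0.25 I₀ · cos²(56°) = 0.07817 I₀.
After rotation:
Unpolarized light through the first polarizer → I₁ = ½ I₀, now polarized at 0°.
I₂ = I₁ cos²(80° − 0°) = 0.5 I₀ · cos²(80°) = 0.01508 I₀.
I₃ = I₂ cos²(101° − 80°) = 0.01508 I₀ · cos²(21°) = 0.01314 I₀.
Ratio = 0.01314 / 0.07817 = 0.1681.

I_new/I_old ≈ 0.168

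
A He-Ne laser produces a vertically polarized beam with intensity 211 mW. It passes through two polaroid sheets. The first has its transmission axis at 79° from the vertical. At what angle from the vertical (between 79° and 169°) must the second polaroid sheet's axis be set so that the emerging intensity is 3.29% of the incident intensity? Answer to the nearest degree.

θ ≈ 97°

By Malus's law, I₁ = I₀ cos²(79° − 0°) = I₀ cos²(79°) = 0.03641 I₀.
Need I₂/I₀ = 0.0329, so cos²(θ − 79°) = 0.0329 / 0.03641 = 0.9036.
θ − 79° = arccos(√0.9036) = 18.1°, giving θ ≈ 79 + 18.1 = 97.1°.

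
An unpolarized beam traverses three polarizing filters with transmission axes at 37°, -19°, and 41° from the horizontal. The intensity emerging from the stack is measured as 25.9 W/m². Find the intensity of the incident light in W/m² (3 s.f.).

I₀ ≈ 663 W/m²

Unpolarized light through the first polarizer → I₁ = ½ I₀, now polarized at 37°.
I₂ = I₁ cos²(-19° − 37°) = 0.5 I₀ · cos²(56°) = 0.1563 I₀.
I₃ = I₂ cos²(41° + 19°) = 0.1563 I₀ · cos²(60°) = 0.03909 I₀.
So 25.9 W/m² = 0.03909 I₀, giving I₀ = 25.9/0.03909 = 662.6 W/m².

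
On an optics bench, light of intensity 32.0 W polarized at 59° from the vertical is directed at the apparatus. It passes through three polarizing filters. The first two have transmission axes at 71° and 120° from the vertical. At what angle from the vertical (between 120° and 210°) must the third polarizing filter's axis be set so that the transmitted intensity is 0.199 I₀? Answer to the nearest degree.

θ ≈ 166°

I₁ = I₀ cos²(71° − 59°) = I₀ cos²(12°) = 0.9568 I₀.
I₂ = I₁ cos²(120° − 71°) = 0.9568 I₀ · cos²(49°) = 0.4118 I₀.
Need I₃/I₀ = 0.199, so cos²(θ − 120°) = 0.199 / 0.4118 = 0.4832.
θ − 120° = arccos(√0.4832) = 46.0°, giving θ ≈ 120 + 46.0 = 166.0°.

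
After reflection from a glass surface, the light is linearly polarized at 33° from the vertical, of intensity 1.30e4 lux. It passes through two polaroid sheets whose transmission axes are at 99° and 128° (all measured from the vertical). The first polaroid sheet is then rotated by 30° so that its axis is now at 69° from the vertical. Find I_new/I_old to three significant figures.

I_new/I_old ≈ 1.37

Before rotation:
I₁ = I₀ cos²(99° − 33°) = I₀ cos²(66°) = 0.1654 I₀.
I₂ = I₁ cos²(128° − 99°) = 0.1654 I₀ · cos²(29°) = 0.1266 I₀.
After rotation:
I₁ = I₀ cos²(69° − 33°) = I₀ cos²(36°) = 0.6545 I₀.
I₂ = I₁ cos²(128° − 69°) = 0.6545 I₀ · cos²(59°) = 0.1736 I₀.
Ratio = 0.1736 / 0.1266 = 1.372.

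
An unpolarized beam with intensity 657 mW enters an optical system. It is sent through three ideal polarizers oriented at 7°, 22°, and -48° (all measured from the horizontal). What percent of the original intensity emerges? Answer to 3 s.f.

≈ 5.46%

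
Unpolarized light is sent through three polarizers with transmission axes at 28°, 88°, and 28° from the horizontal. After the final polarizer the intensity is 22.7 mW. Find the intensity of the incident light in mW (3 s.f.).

Unpolarized light through the first polarizer → I₁ = ½ I₀, now polarized at 28°.
I₂ = I₁ cos²(88° − 28°) = 0.5 I₀ · cos²(60°) = 0.125 I₀.
I₃ = I₂ cos²(28° − 88°) = 0.125 I₀ · cos²(60°) = 0.03125 I₀.
So 22.7 mW = 0.03125 I₀, giving I₀ = 22.7/0.03125 = 726.4 mW.

I₀ ≈ 726 mW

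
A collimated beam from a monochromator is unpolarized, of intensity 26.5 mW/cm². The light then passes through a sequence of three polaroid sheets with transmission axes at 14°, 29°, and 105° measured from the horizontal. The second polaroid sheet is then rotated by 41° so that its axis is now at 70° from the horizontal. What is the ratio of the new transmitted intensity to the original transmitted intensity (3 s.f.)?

Before rotation:
Unpolarized light through the first polarizer → I₁ = ½ I₀, now polarized at 14°.
I₂ = I₁ cos²(29° − 14°) = 0.5 I₀ · cos²(15°) = 0.4665 I₀.
I₃ = I₂ cos²(105° − 29°) = 0.4665 I₀ · cos²(76°) = 0.0273 I₀.
After rotation:
Unpolarized light through the first polarizer → I₁ = ½ I₀, now polarized at 14°.
I₂ = I₁ cos²(70° − 14°) = 0.5 I₀ · cos²(56°) = 0.1563 I₀.
I₃ = I₂ cos²(105° − 70°) = 0.1563 I₀ · cos²(35°) = 0.1049 I₀.
Ratio = 0.1049 / 0.0273 = 3.843.

I_new/I_old ≈ 3.84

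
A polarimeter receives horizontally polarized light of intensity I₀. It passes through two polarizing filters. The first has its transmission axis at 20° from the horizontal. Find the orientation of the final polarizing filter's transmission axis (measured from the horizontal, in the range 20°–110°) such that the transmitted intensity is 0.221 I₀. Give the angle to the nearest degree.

θ ≈ 80°

I₁ = I₀ cos²(20° − 0°) = I₀ cos²(20°) = 0.883 I₀.
Need I₂/I₀ = 0.221, so cos²(θ − 20°) = 0.221 / 0.883 = 0.2503.
θ − 20° = arccos(√0.2503) = 60.0°, giving θ ≈ 20 + 60.0 = 80.0°.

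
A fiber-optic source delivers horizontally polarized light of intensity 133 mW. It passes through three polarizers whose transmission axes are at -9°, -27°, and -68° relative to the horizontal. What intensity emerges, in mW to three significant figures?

I ≈ 66.8 mW

I₁ = 133 mW · cos²(9°) = 129.7 mW.
I₂ = I₁ · cos²(18°) = 129.7 · 0.9045 = 117.4 mW.
I₃ = I₂ · cos²(41°) = 117.4 · 0.5696 = 66.84 mW.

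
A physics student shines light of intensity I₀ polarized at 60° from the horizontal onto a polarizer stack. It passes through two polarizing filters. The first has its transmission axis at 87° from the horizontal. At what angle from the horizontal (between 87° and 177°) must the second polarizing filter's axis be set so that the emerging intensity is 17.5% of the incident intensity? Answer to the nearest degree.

θ ≈ 149°

I₁ = I₀ cos²(87° − 60°) = I₀ cos²(27°) = 0.7939 I₀.
Need I₂/I₀ = 0.175, so cos²(θ − 87°) = 0.175 / 0.7939 = 0.2204.
θ − 87° = arccos(√0.2204) = 62.0°, giving θ ≈ 87 + 62.0 = 149.0°.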